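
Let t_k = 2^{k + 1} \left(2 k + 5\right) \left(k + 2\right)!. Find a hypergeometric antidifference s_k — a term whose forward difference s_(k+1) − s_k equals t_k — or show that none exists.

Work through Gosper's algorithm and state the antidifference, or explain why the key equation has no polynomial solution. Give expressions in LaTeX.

s_k = 2^{k + 1} \left(k + 2\right)!

Compute t_(k+1)/t_k: get 2*(k + 3)*(2*k + 7)/(2*k + 5).
Factor: A=2*k + 6; B=1; C=k + 5/2.
Solve (2*k + 6)·f(k+1) − (1)·f(k) = k + 5/2.
From deg A=1, deg B=0, deg C=1: d=0.
Solve for f: f(k) = 1/2 (degree 0 ≤ 0).
Get s_k = R·t_k = 2**(k + 1)*factorial(k + 2) with R(k) = B(k−1)f(k)/C(k) = 1/(2*k + 5).
Check: Δs_k = 2**(k + 1)*(2*k + 5)*factorial(k + 2). ✓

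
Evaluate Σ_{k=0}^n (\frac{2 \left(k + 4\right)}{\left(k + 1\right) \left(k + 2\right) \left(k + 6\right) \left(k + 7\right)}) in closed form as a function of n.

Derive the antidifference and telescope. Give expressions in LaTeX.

S(n) = \frac{n^{2} + 9 n + 8}{6 \left(n^{2} + 9 n + 14\right)}

Ratio r(k) = (k + 1)*(k + 5)*(k + 6)/((k + 3)*(k + 4)*(k + 8)).
Take A(k)=k + 1, B(k)=k + 8, C(k)=k**4 + 16*k**3 + 95*k**2 + 248*k + 240.
Solve (k + 1)·f(k+1) − (k + 7)·f(k) = k**4 + 16*k**3 + 95*k**2 + 248*k + 240.
Bound: deg f ≤ 6.
Solve for f: f(k) = k*(k + 2)*(k + 3)*(k + 4)*(k + 5)*(k + 7)/12 (degree 6 ≤ 6).
Get s_k = R·t_k = k*(k + 7)/(6*(k**2 + 7*k + 6)) with R(k) = B(k−1)f(k)/C(k) = k*(k + 2)*(k + 7)**2/(12*(k + 4)).
Δs = 2*(k + 4)/(k**4 + 16*k**3 + 83*k**2 + 152*k + 84), as required.
Telescope: S(n) = s_(n+1) − s_(0) = (n**2 + 9*n + 8)/(6*(n**2 + 9*n + 14)) − (0) = (n**2 + 9*n + 8)/(6*(n**2 + 9*n + 14)).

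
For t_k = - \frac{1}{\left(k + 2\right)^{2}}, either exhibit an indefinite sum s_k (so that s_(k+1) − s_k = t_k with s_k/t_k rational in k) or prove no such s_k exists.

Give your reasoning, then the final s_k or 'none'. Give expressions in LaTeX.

no hypergeometric antidifference exists

Step 1: r(k) = (k + 2)**2/(k + 3)**2.
Normal form (A,B,C) = (k**2 + 4*k + 4, k**2 + 6*k + 9, 1).
Solve (k**2 + 4*k + 4)·f(k+1) − (k**2 + 4*k + 4)·f(k) = 1.
deg f ≤ 0 (via 2,2,0).
Generic f = c0 gives residual -1; -1 = 0 cannot hold, so t_k is not Gosper-summable.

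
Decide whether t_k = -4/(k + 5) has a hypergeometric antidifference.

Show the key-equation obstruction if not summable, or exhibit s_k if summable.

Step 1: r(k) = (k + 5)/(k + 6).
So A=k + 5 and B=k + 6, with C=1.
Need (k + 5)·f(k+1) − (k + 5)·f(k) = 1.
Degrees (1,1,0) ⇒ d ≤ 0.
Put f(k) = c0: A·f(k+1) − B(k−1)·f(k) − C = -1; need -1 = 0 — inconsistent ⇒ no f, not summable.

No; the coefficient equations for f are inconsistent.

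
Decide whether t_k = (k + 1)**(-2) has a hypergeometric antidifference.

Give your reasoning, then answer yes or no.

Ratio r(k) = (k + 1)**2/(k + 2)**2.
Normal form (A,B,C) = (k**2 + 2*k + 1, k**2 + 4*k + 4, 1).
Set up (k**2 + 2*k + 1)·f(k+1) − (k**2 + 2*k + 1)·f(k) − (1) = 0.
Degrees (2,2,0) ⇒ d ≤ 0.
Generic f = c0 gives residual -1; -1 = 0 cannot hold, so t_k is not Gosper-summable.

No. Not Gosper-summable.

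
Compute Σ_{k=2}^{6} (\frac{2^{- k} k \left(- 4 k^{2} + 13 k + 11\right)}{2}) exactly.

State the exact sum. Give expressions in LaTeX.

Σ = 211/64

Ratio r(k) = (4*k**3 - k**2 - 25*k - 20)/(2*k*(4*k**2 - 13*k - 11)).
Take A(k)=1/2, B(k)=1, C(k)=k**3 - 13*k**2/4 - 11*k/4.
Key eq: (1/2)·f(k+1) = (1)·f(k) + (k**3 - 13*k**2/4 - 11*k/4).
Degrees (0,0,3) ⇒ d ≤ 3.
Match coefficients ⇒ f(k) = -(4*k**3 - k**2 - k + 2)/2.
R(k) = B(k−1)·f(k)/C(k) = -2*(4*k**3 - k**2 - k + 2)/(k*(4*k**2 - 13*k - 11)); s_k = R·t_k = (4*k**3 - k**2 - k + 2)/2**k.
s_(k+1) − s_k = k*(-4*k**2 + 13*k + 11)/(2*2**k) = t_k.
Evaluate s at k=7 and k=2: 659/64 and 7; difference 211/64.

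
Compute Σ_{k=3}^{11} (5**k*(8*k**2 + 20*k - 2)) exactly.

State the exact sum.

Σ = 69580076250

r(k) = 5*(4*k**2 + 18*k + 13)/(4*k**2 + 10*k - 1) after simplifying.
So A=5 and B=1, with C=k**2 + 5*k/2 - 1/4.
Set up (5)·f(k+1) − (1)·f(k) − (k**2 + 5*k/2 - 1/4) = 0.
deg f ≤ 2 (via 0,0,2).
Match coefficients ⇒ f(k) = (2*k**2 - 3)/8.
Get s_k = R·t_k = 5**k*(2*k**2 - 3) with R(k) = B(k−1)f(k)/C(k) = (2*k**2 - 3)/(2*(4*k**2 + 10*k - 1)).
Check: Δs_k = 5**k*(8*k**2 + 20*k - 2). ✓
Telescoping: Σ = s_(12) − s_(3) = 69580078125 − (1875) = 69580076250.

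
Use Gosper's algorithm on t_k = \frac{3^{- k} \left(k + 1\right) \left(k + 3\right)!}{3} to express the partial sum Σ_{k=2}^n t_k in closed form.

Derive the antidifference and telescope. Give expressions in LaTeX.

S(n) = - \frac{40}{3} + \frac{3^{- n} \left(n + 4\right)!}{3}

Step 1: r(k) = (k + 2)*(k + 4)/(3*(k + 1)).
Factor: A=k/3 + 4/3; B=1; C=k + 1.
Need (k/3 + 4/3)·f(k+1) − (1)·f(k) = k + 1.
deg f ≤ 0 (via 1,0,1).
A polynomial solution: f(k) = 3.
Certificate R = B(k−1)f/C = 3/(k + 1) gives s_k = factorial(k + 3)/3**k.
s_(k+1) − s_k = (k + 1)*factorial(k + 3)/(3*3**k) = t_k.
Telescope: S(n) = s_(n+1) − s_(2) = 3**(-n - 1)*factorial(n + 4) − (40/3) = -40/3 + factorial(n + 4)/(3*3**n).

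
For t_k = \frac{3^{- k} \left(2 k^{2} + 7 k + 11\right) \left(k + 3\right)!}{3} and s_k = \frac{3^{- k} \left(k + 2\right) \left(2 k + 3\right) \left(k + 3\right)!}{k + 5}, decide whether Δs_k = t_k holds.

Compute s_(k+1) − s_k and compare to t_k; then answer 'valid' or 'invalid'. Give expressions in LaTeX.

s_(k+1) = (k + 3)*(2*k + 5)*factorial(k + 4)/(3*3**k*(k + 6))
s_(k+1) − s_k = (2*k**4 + 23*k**3 + 97*k**2 + 211*k + 192)*factorial(k + 3)/(3*3**k*(k + 5)*(k + 6))
(s_(k+1) − s_k) − t_k = -(2*k**3 + 17*k**2 + 40*k + 46)*factorial(k + 3)/(3**k*(k + 5)*(k + 6))

Invalid: residual - \frac{3^{- k} \left(2 k^{3} + 17 k^{2} + 40 k + 46\right) \left(k + 3\right)!}{\left(k + 5\right) \left(k + 6\right)} ≠ 0.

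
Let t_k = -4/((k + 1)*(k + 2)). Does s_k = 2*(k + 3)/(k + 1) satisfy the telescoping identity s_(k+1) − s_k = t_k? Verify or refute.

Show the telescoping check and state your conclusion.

valid; difference matches t_k

s_(k+1) = 2*(k + 4)/(k + 2)
s_(k+1) − s_k = -4/(k**2 + 3*k + 2)
(s_(k+1) − s_k) − t_k = 0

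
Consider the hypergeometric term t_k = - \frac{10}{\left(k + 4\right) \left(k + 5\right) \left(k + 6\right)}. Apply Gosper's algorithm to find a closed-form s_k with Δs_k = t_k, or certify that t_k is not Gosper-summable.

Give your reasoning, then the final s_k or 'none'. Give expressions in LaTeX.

Compute t_(k+1)/t_k: get (k + 4)/(k + 7).
A = k + 4, B = k + 7, C = 1.
Need (k + 4)·f(k+1) − (k + 6)·f(k) = 1.
Degrees (1,1,0) ⇒ d ≤ 2.
Solve for f: f(k) = k*(k + 9)/40 (degree 2 ≤ 2).
So s_k = (B(k−1)f/C)·t_k = (k*(k + 6)*(k + 9)/40)·t_k = k*(-k - 9)/(4*(k + 4)*(k + 5)).
Check: Δs_k = -10/(k**3 + 15*k**2 + 74*k + 120). ✓

s_k = \frac{k \left(- k - 9\right)}{4 \left(k + 4\right) \left(k + 5\right)}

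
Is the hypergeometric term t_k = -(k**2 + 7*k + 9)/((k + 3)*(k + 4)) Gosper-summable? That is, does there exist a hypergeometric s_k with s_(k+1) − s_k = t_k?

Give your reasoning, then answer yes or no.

Yes. s_k = k*(-k - 2)/(k + 3).

t_(k+1)/t_k = (k + 3)*(7*k + (k + 1)**2 + 16)/((k + 5)*(k**2 + 7*k + 9)).
A = k + 3, B = k + 5, C = k**2 + 7*k + 9.
Solve (k + 3)·f(k+1) − (k + 4)·f(k) = k**2 + 7*k + 9.
deg f ≤ 2 (via 1,1,2).
Coefficient equations give f(k) = k*(k + 2).
R(k) = B(k−1)·f(k)/C(k) = k*(k + 2)*(k + 4)/(k**2 + 7*k + 9); s_k = R·t_k = k*(-k - 2)/(k + 3).
Check: Δs_k = (-k**2 - 7*k - 9)/(k**2 + 7*k + 12). ✓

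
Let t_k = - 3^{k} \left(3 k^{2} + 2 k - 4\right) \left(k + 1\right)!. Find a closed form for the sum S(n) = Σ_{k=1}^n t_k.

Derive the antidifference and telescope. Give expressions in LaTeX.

S(n) = - 3 \cdot 3^{n} n \left(n + 2\right)! + 3 \cdot 3^{n} \left(n + 2\right)! - 6

Ratio r(k) = 3*(3*k**3 + 14*k**2 + 17*k + 2)/(3*k**2 + 2*k - 4).
Take A(k)=3*k + 6, B(k)=1, C(k)=k**2 + 2*k/3 - 4/3.
Need (3*k + 6)·f(k+1) − (1)·f(k) = k**2 + 2*k/3 - 4/3.
Bound: deg f ≤ 1.
Solve for f: f(k) = (k - 2)/3 (degree 1 ≤ 1).
Get s_k = R·t_k = -3**k*(k - 2)*factorial(k + 1) with R(k) = B(k−1)f(k)/C(k) = (k - 2)/(3*k**2 + 2*k - 4).
Check: Δs_k = -3**k*(3*k**2 + 2*k - 4)*factorial(k + 1). ✓
s_(n+1) = -3**(n + 1)*(n - 1)*factorial(n + 2) and s_(1) = 6, so S(n) = -3*3**n*n*factorial(n + 2) + 3*3**n*factorial(n + 2) - 6.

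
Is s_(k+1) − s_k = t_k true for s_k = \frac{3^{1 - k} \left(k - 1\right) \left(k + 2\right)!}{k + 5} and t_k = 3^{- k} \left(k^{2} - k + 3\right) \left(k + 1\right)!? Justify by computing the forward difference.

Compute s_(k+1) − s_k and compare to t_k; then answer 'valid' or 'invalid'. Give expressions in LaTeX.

s_(k+1) = k*factorial(k + 3)/(3**k*(k + 6))
s_(k+1) − s_k = (k**3 + 5*k**2 + 18)*factorial(k + 2)/(3**k*(k + 5)*(k + 6))
(s_(k+1) − s_k) − t_k = -3**(1 - k)*(k**3 + 4*k**2 - 5*k + 18)*factorial(k + 1)/((k + 5)*(k + 6))

Invalid: residual - \frac{3^{1 - k} \left(k^{3} + 4 k^{2} - 5 k + 18\right) \left(k + 1\right)!}{\left(k + 5\right) \left(k + 6\right)} ≠ 0.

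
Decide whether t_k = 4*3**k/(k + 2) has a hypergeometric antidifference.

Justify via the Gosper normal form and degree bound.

No — key equation has no polynomial f.

Compute t_(k+1)/t_k: get 3*(k + 2)/(k + 3).
A = 3*k + 6, B = k + 3, C = 1.
Need (3*k + 6)·f(k+1) − (k + 2)·f(k) = 1.
Bound: deg f ≤ -1.
Bound -1 < 0, so the key equation has no polynomial solution.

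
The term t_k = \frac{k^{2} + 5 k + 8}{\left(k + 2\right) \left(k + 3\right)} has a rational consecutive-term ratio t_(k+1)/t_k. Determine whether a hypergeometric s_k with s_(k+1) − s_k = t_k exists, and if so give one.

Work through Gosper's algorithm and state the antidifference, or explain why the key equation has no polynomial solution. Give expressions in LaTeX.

t_(k+1)/t_k = (k + 2)*(5*k + (k + 1)**2 + 13)/((k + 4)*(k**2 + 5*k + 8)).
Normal form (A,B,C) = (k + 2, k + 4, k**2 + 5*k + 8).
Set up (k + 2)·f(k+1) − (k + 3)·f(k) − (k**2 + 5*k + 8) = 0.
Degrees (1,1,2) ⇒ d ≤ 2.
Solve for f: f(k) = k*(k + 3) (degree 2 ≤ 2).
Certificate R = B(k−1)f/C = k*(k + 3)**2/(k**2 + 5*k + 8) gives s_k = k*(k + 3)/(k + 2).
Verify: (k**2 + 5*k + 8)/(k**2 + 5*k + 6) matches t_k.

s_k = \frac{k \left(k + 3\right)}{k + 2}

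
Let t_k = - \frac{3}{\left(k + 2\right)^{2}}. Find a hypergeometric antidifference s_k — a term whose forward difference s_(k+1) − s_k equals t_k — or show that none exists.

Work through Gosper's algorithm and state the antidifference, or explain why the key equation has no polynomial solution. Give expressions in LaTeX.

Step 1: r(k) = (k + 2)**2/(k + 3)**2.
A = k**2 + 4*k + 4, B = k**2 + 6*k + 9, C = 1.
Solve (k**2 + 4*k + 4)·f(k+1) − (k**2 + 4*k + 4)·f(k) = 1.
d = 0 from the (2,2,0) case.
Generic f = c0 gives residual -1; -1 = 0 cannot hold, so t_k is not Gosper-summable.

no hypergeometric antidifference exists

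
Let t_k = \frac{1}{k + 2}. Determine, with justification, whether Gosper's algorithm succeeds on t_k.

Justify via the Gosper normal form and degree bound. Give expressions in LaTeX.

No — key equation has no polynomial f.

Step 1: r(k) = (k + 2)/(k + 3).
A = k + 2, B = k + 3, C = 1.
Set up (k + 2)·f(k+1) − (k + 2)·f(k) − (1) = 0.
deg f ≤ 0 (via 1,1,0).
f = c0 ⇒ A·f(k+1) − B(k−1)·f(k) − C = -1. The system {-1 = 0} is inconsistent; no antidifference.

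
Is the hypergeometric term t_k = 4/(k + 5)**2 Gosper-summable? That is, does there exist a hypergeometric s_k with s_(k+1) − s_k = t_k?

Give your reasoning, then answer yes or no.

No — the linear system for f has no solution.

Ratio r(k) = (k + 5)**2/(k + 6)**2.
A = k**2 + 10*k + 25, B = k**2 + 12*k + 36, C = 1.
Need (k**2 + 10*k + 25)·f(k+1) − (k**2 + 10*k + 25)·f(k) = 1.
Degrees (2,2,0) ⇒ d ≤ 0.
f = c0 ⇒ A·f(k+1) − B(k−1)·f(k) − C = -1. The system {-1 = 0} is inconsistent; no antidifference.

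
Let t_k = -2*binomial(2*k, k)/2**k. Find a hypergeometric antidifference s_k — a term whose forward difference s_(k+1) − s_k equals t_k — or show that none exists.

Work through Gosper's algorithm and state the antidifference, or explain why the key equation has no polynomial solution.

no hypergeometric antidifference exists

Step 1: r(k) = (2*k + 1)/(k + 1).
Factor: A=2*k + 1; B=k + 1; C=1.
f must satisfy (2*k + 1)·f(k+1) − (k)·f(k) = 1.
Degrees (1,1,0) ⇒ d ≤ -1.
deg f ≤ -1 is impossible — no certificate.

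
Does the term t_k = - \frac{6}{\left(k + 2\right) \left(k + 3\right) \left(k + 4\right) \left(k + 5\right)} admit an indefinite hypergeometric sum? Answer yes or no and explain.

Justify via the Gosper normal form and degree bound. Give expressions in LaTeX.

Yes. s_k = \frac{k \left(- k^{2} - 9 k - 26\right)}{12 \left(k + 2\right) \left(k + 3\right) \left(k + 4\right)}.

Compute t_(k+1)/t_k: get (k + 2)/(k + 6).
Gosper form: A/B · C(k+1)/C(k) with A=k + 2, B=k + 6, C=1.
Key eq: (k + 2)·f(k+1) = (k + 5)·f(k) + (1).
d = 3 from the (1,1,0) case.
Solving with deg f ≤ 3: f(k) = k*(k**2 + 9*k + 26)/72.
Certificate R = B(k−1)f/C = k*(k + 5)*(k**2 + 9*k + 26)/72 gives s_k = k*(-k**2 - 9*k - 26)/(12*(k + 2)*(k + 3)*(k + 4)).
Check: Δs_k = -6/(k**4 + 14*k**3 + 71*k**2 + 154*k + 120). ✓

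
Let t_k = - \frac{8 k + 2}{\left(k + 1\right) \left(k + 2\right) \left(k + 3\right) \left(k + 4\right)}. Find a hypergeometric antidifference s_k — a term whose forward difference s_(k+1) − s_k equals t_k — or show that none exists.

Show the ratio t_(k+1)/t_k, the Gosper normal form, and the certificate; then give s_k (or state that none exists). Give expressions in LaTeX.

r(k) = (k + 1)*(4*k + 5)/((k + 5)*(4*k + 1)) after simplifying.
A = k + 1, B = k + 5, C = k + 1/4.
f must satisfy (k + 1)·f(k+1) − (k + 4)·f(k) = k + 1/4.
From deg A=1, deg B=1, deg C=1: d=3.
Coefficient equations give f(k) = k*(k**2 + 6*k - 1)/24.
So s_k = (B(k−1)f/C)·t_k = (k*(k + 4)*(k**2 + 6*k - 1)/(6*(4*k + 1)))·t_k = -k*(k**2 + 6*k - 1)/(3*(k + 1)*(k + 2)*(k + 3)).
Δs = 2*(-4*k - 1)/(k**4 + 10*k**3 + 35*k**2 + 50*k + 24), as required.

s_k = - \frac{k \left(k^{2} + 6 k - 1\right)}{3 \left(k + 1\right) \left(k + 2\right) \left(k + 3\right)}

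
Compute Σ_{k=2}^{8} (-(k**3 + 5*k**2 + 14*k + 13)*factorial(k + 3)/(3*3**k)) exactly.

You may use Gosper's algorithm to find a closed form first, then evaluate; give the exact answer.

Compute t_(k+1)/t_k: get (k**4 + 12*k**3 + 59*k**2 + 141*k + 132)/(3*(k**3 + 5*k**2 + 14*k + 13)).
Factor: A=k/3 + 4/3; B=1; C=k**3 + 5*k**2 + 14*k + 13.
Key eq: (k/3 + 4/3)·f(k+1) = (1)·f(k) + (k**3 + 5*k**2 + 14*k + 13).
Bound: deg f ≤ 2.
A polynomial solution: f(k) = 3*(k + 1)**2.
R(k) = B(k−1)·f(k)/C(k) = 3*(k + 1)**2/(k**3 + 5*k**2 + 14*k + 13); s_k = R·t_k = -(k + 1)**2*factorial(k + 3)/3**k.
s_(k+1) − s_k = -(k**3 + 5*k**2 + 14*k + 13)*factorial(k + 3)/(3*3**k) = t_k.
Telescoping: Σ = s_(9) − s_(2) = -197120000/81 − (-120) = -197110280/81.

Σ = -197110280/81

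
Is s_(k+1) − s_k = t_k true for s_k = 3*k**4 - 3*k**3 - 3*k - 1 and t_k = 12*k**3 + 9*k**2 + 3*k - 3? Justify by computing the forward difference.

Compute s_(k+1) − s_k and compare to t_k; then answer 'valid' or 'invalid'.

Valid: the claim telescopes to t_k.

s_(k+1) = 3*k**4 + 9*k**3 + 9*k**2 - 4
s_(k+1) − s_k = 12*k**3 + 9*k**2 + 3*k - 3
(s_(k+1) − s_k) − t_k = 0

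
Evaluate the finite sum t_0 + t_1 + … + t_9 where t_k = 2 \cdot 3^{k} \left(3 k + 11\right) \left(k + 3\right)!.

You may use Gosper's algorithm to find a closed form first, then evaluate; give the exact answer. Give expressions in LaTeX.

Σ = 735398702438388

The ratio is 3*(k + 4)*(3*k + 14)/(3*k + 11).
Normal form (A,B,C) = (3*k + 12, 1, k + 11/3).
Need (3*k + 12)·f(k+1) − (1)·f(k) = k + 11/3.
From deg A=1, deg B=0, deg C=1: d=0.
Solving with deg f ≤ 0: f(k) = 1/3.
Certificate R = B(k−1)f/C = 1/(3*k + 11) gives s_k = 2*3**k*factorial(k + 3).
Verify: 2*3**k*(3*k + 11)*factorial(k + 3) matches t_k.
Evaluate s at k=10 and k=0: 735398702438400 and 12; difference 735398702438388.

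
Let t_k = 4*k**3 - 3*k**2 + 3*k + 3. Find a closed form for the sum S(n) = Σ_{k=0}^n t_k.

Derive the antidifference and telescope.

S(n) = n**4 + n**3 + n**2 + 4*n + 3

Ratio r(k) = (4*k**3 + 9*k**2 + 9*k + 7)/(4*k**3 - 3*k**2 + 3*k + 3).
Normal form (A,B,C) = (1, 1, k**3 - 3*k**2/4 + 3*k/4 + 3/4).
Solve (1)·f(k+1) − (1)·f(k) = k**3 - 3*k**2/4 + 3*k/4 + 3/4.
From deg A=0, deg B=0, deg C=3: d=4.
Coefficient equations give f(k) = k*(k**3 - 3*k**2 + 4*k + 1)/4.
So s_k = (B(k−1)f/C)·t_k = (k*(k**3 - 3*k**2 + 4*k + 1)/(4*k**3 - 3*k**2 + 3*k + 3))·t_k = k*(k**3 - 3*k**2 + 4*k + 1).
Verify: 4*k**3 - 3*k**2 + 3*k + 3 matches t_k.
Evaluate: s_(n+1) = n**4 + n**3 + n**2 + 4*n + 3; subtract s_(0) = 0 ⇒ S(n) = n**4 + n**3 + n**2 + 4*n + 3.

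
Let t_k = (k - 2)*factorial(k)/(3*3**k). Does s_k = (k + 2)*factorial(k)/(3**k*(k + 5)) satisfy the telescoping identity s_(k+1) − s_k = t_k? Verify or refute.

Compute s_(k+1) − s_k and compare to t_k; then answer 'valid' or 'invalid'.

s_(k+1) = (k + 3)*factorial(k + 1)/(3*3**k*(k + 6))
s_(k+1) − s_k = (k**3 + 6*k**2 - k - 21)*factorial(k)/(3*3**k*(k + 5)*(k + 6))
(s_(k+1) − s_k) − t_k = -(k**2 + 3*k - 13)*factorial(k)/(3**k*(k + 5)*(k + 6))

Invalid: residual -(k**2 + 3*k - 13)*factorial(k)/(3**k*(k + 5)*(k + 6)) ≠ 0.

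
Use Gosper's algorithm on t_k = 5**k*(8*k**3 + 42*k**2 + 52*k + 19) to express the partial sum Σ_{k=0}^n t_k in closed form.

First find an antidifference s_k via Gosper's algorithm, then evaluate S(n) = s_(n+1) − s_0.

S(n) = 10*5**n*n**3 + 45*5**n*n**2 + 50*5**n*n + 20*5**n - 1

Compute t_(k+1)/t_k: get 5*(8*k**3 + 66*k**2 + 160*k + 121)/(8*k**3 + 42*k**2 + 52*k + 19).
Gosper form: A/B · C(k+1)/C(k) with A=5, B=1, C=k**3 + 21*k**2/4 + 13*k/2 + 19/8.
Solve (5)·f(k+1) − (1)·f(k) = k**3 + 21*k**2/4 + 13*k/2 + 19/8.
Bound: deg f ≤ 3.
Coefficient equations give f(k) = (2*k**3 + 3*k**2 - 2*k + 1)/8.
R(k) = B(k−1)·f(k)/C(k) = (2*k**3 + 3*k**2 - 2*k + 1)/(8*k**3 + 42*k**2 + 52*k + 19); s_k = R·t_k = 5**k*(2*k**3 + 3*k**2 - 2*k + 1).
Verify: 5**k*(8*k**3 + 42*k**2 + 52*k + 19) matches t_k.
Evaluate: s_(n+1) = 5**(n + 1)*(2*n**3 + 9*n**2 + 10*n + 4); subtract s_(0) = 1 ⇒ S(n) = 10*5**n*n**3 + 45*5**n*n**2 + 50*5**n*n + 20*5**n - 1.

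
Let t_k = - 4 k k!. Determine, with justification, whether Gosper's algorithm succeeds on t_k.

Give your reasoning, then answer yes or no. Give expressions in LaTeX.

Yes. s_k = - 4 k!.

Ratio r(k) = (k + 1)**2/k.
A = k + 1, B = 1, C = k.
Set up (k + 1)·f(k+1) − (1)·f(k) − (k) = 0.
d = 0 from the (1,0,1) case.
Solving with deg f ≤ 0: f(k) = 1.
Get s_k = R·t_k = -4*factorial(k) with R(k) = B(k−1)f(k)/C(k) = 1/k.
s_(k+1) − s_k = -4*k*factorial(k) = t_k.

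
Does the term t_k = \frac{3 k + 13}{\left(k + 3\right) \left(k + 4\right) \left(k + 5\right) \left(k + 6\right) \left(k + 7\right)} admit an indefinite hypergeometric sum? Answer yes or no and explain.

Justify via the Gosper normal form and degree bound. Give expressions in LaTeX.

Compute t_(k+1)/t_k: get (k + 3)*(3*k + 16)/((k + 8)*(3*k + 13)).
Gosper form: A/B · C(k+1)/C(k) with A=k + 3, B=k + 8, C=k + 13/3.
f must satisfy (k + 3)·f(k+1) − (k + 7)·f(k) = k + 13/3.
Degrees (1,1,1) ⇒ d ≤ 4.
A polynomial solution: f(k) = k*(k + 4)*(k**2 + 14*k + 63)/270.
Get s_k = R·t_k = k*(k**2 + 14*k + 63)/(90*(k**3 + 14*k**2 + 63*k + 90)) with R(k) = B(k−1)f(k)/C(k) = k*(k + 4)*(k + 7)*(k**2 + 14*k + 63)/(90*(3*k + 13)).
Check: Δs_k = (3*k + 13)/(k**5 + 25*k**4 + 245*k**3 + 1175*k**2 + 2754*k + 2520). ✓

Yes. s_k = \frac{k \left(k^{2} + 14 k + 63\right)}{90 \left(k^{3} + 14 k^{2} + 63 k + 90\right)}.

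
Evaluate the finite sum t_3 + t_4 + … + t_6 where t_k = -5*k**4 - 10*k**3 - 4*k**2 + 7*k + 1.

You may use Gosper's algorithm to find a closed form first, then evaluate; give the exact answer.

Σ = -15824

t_(k+1)/t_k = (5*k**4 + 30*k**3 + 64*k**2 + 51*k + 11)/(5*k**4 + 10*k**3 + 4*k**2 - 7*k - 1).
So A=1 and B=1, with C=k**4 + 2*k**3 + 4*k**2/5 - 7*k/5 - 1/5.
Key eq: (1)·f(k+1) = (1)·f(k) + (k**4 + 2*k**3 + 4*k**2/5 - 7*k/5 - 1/5).
Bound: deg f ≤ 5.
Match coefficients ⇒ f(k) = k*(k**4 - 2*k**2 - 3*k + 3)/5.
R(k) = B(k−1)·f(k)/C(k) = k*(k**4 - 2*k**2 - 3*k + 3)/(5*k**4 + 10*k**3 + 4*k**2 - 7*k - 1); s_k = R·t_k = k*(-k**4 + 2*k**2 + 3*k - 3).
Check: Δs_k = -5*k**4 - 10*k**3 - 4*k**2 + 7*k + 1. ✓
Σ_(k=3)^(6) t_k = s_(7) − s_(3) = -15995 − (-171) = -15824.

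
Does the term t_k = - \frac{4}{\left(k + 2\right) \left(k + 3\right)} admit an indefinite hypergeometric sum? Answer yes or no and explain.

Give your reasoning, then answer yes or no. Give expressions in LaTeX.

Yes. s_k = - \frac{2 k}{k + 2}.

Step 1: r(k) = (k + 2)/(k + 4).
A = k + 2, B = k + 4, C = 1.
f must satisfy (k + 2)·f(k+1) − (k + 3)·f(k) = 1.
d = 1 from the (1,1,0) case.
A polynomial solution: f(k) = k/2.
Certificate R = B(k−1)f/C = k*(k + 3)/2 gives s_k = -2*k/(k + 2).
Check: Δs_k = -4/(k**2 + 5*k + 6). ✓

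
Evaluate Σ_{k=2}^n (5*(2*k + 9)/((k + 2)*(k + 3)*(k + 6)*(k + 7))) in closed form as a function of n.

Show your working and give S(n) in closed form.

S(n) = 5*(n**2 + 10*n - 11)/(32*(n**2 + 10*n + 21))

Step 1: r(k) = (k + 2)*(k + 6)*(2*k + 11)/((k + 4)*(k + 8)*(2*k + 9)).
A = k + 2, B = k + 8, C = k**3 + 27*k**2/2 + 121*k/2 + 90.
Solve (k + 2)·f(k+1) − (k + 7)·f(k) = k**3 + 27*k**2/2 + 121*k/2 + 90.
Bound: deg f ≤ 5.
Match coefficients ⇒ f(k) = k*(k + 3)*(k + 4)*(k + 5)*(k + 8)/24.
Then R = B(k−1)f/C = k*(k + 3)*(k + 7)*(k + 8)/(12*(2*k + 9)), so s_k = R(k)·t_k = 5*k*(k + 8)/(12*(k**2 + 8*k + 12)).
s_(k+1) − s_k = 5*(2*k + 9)/(k**4 + 18*k**3 + 113*k**2 + 288*k + 252) = t_k.
Σ_(k=2)^n t_k = s_(n+1) − s_(2) = (5*(n**2 + 10*n + 9)/(12*(n**2 + 10*n + 21))) − (25/96), i.e. 5*(n**2 + 10*n - 11)/(32*(n**2 + 10*n + 21)).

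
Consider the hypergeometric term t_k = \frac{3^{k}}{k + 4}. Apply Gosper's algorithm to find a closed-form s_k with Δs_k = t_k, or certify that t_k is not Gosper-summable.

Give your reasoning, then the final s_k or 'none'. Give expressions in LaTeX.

Ratio r(k) = 3*(k + 4)/(k + 5).
Factor: A=3*k + 12; B=k + 5; C=1.
Set up (3*k + 12)·f(k+1) − (k + 4)·f(k) − (1) = 0.
d = -1 from the (1,1,0) case.
Bound -1 < 0, so the key equation has no polynomial solution.

none (Gosper's algorithm certifies no s_k)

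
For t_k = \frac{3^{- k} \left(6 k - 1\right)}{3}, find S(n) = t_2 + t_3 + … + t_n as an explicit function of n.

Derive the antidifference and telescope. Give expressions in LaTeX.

S(n) = 3^{- n - 2} \left(7 \cdot 3^{n} - 9 n - 12\right)

Step 1: r(k) = (6*k + 5)/(3*(6*k - 1)).
Normal form (A,B,C) = (1/3, 1, k - 1/6).
Set up (1/3)·f(k+1) − (1)·f(k) − (k - 1/6) = 0.
deg f ≤ 1 (via 0,0,1).
A polynomial solution: f(k) = -(3*k + 1)/2.
Then R = B(k−1)f/C = -3*(3*k + 1)/(6*k - 1), so s_k = R(k)·t_k = (-3*k - 1)/3**k.
Δs = (6*k - 1)/(3*3**k), as required.
Σ_(k=2)^n t_k = s_(n+1) − s_(2) = (3**(-n - 1)*(-3*n - 4)) − (-7/9), i.e. 3**(-n - 2)*(7*3**n - 9*n - 12).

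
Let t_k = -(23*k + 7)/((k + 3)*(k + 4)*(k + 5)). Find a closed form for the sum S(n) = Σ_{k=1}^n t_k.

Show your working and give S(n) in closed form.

r(k) = (k + 3)*(23*k + 30)/((k + 6)*(23*k + 7)) after simplifying.
So A=k + 3 and B=k + 6, with C=k + 7/23.
Key eq: (k + 3)·f(k+1) = (k + 5)·f(k) + (k + 7/23).
From deg A=1, deg B=1, deg C=1: d=2.
Solve for f: f(k) = k*(19*k - 5)/138 (degree 2 ≤ 2).
R(k) = B(k−1)·f(k)/C(k) = k*(k + 5)*(19*k - 5)/(6*(23*k + 7)); s_k = R·t_k = k*(5 - 19*k)/(6*(k + 3)*(k + 4)).
Verify: (-23*k - 7)/(k**3 + 12*k**2 + 47*k + 60) matches t_k.
Σ_(k=1)^n t_k = s_(n+1) − s_(1) = ((-19*n**2 - 33*n - 14)/(6*(n**2 + 9*n + 20))) − (-7/60), i.e. n*(-61*n - 89)/(20*(n**2 + 9*n + 20)).

S(n) = n*(-61*n - 89)/(20*(n**2 + 9*n + 20))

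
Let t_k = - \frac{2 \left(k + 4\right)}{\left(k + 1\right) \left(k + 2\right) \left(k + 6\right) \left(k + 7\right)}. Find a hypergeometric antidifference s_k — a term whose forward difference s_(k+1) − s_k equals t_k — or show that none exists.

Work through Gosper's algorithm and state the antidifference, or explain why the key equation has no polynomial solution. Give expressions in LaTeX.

s_k = \frac{k \left(- k - 7\right)}{6 \left(k^{2} + 7 k + 6\right)}

Compute t_(k+1)/t_k: get (k + 1)*(k + 5)*(k + 6)/((k + 3)*(k + 4)*(k + 8)).
A = k + 1, B = k + 8, C = k**4 + 16*k**3 + 95*k**2 + 248*k + 240.
Solve (k + 1)·f(k+1) − (k + 7)·f(k) = k**4 + 16*k**3 + 95*k**2 + 248*k + 240.
deg f ≤ 6 (via 1,1,4).
Solve for f: f(k) = k*(k + 2)*(k + 3)*(k + 4)*(k + 5)*(k + 7)/12 (degree 6 ≤ 6).
Get s_k = R·t_k = k*(-k - 7)/(6*(k**2 + 7*k + 6)) with R(k) = B(k−1)f(k)/C(k) = k*(k + 2)*(k + 7)**2/(12*(k + 4)).
s_(k+1) − s_k = 2*(-k - 4)/(k**4 + 16*k**3 + 83*k**2 + 152*k + 84) = t_k.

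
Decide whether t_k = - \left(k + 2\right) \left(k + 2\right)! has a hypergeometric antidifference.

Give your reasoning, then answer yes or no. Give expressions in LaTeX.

The ratio is (k + 3)**2/(k + 2).
Take A(k)=k + 3, B(k)=1, C(k)=k + 2.
Set up (k + 3)·f(k+1) − (1)·f(k) − (k + 2) = 0.
deg f ≤ 0 (via 1,0,1).
Match coefficients ⇒ f(k) = 1.
Get s_k = R·t_k = -factorial(k + 2) with R(k) = B(k−1)f(k)/C(k) = 1/(k + 2).
Verify: -(k + 2)*factorial(k + 2) matches t_k.

Yes. s_k = - \left(k + 2\right)!.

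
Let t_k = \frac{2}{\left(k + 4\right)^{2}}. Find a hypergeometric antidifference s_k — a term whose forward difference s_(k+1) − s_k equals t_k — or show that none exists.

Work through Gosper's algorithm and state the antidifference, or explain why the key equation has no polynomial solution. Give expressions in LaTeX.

Ratio r(k) = (k + 4)**2/(k + 5)**2.
Take A(k)=k**2 + 8*k + 16, B(k)=k**2 + 10*k + 25, C(k)=1.
Key eq: (k**2 + 8*k + 16)·f(k+1) = (k**2 + 8*k + 16)·f(k) + (1).
Bound: deg f ≤ 0.
Put f(k) = c0: A·f(k+1) − B(k−1)·f(k) − C = -1; need -1 = 0 — inconsistent ⇒ no f, not summable.

none — t_k is not Gosper-summable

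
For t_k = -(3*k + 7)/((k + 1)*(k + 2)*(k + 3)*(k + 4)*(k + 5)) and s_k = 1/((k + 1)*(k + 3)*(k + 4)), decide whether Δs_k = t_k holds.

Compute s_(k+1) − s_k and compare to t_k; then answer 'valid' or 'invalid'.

s_(k+1) = 1/((k + 2)*(k + 4)*(k + 5))
s_(k+1) − s_k = ((k + 1)*(k + 3) - (k + 2)*(k + 5))/((k + 1)*(k + 2)*(k + 3)*(k + 4)*(k + 5))
(s_(k+1) − s_k) − t_k = 0

valid (s_(k+1) − s_k reduces to t_k)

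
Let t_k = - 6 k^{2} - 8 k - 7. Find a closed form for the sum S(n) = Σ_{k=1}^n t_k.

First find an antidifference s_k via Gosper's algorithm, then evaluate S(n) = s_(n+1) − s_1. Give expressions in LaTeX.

Compute t_(k+1)/t_k: get (6*k**2 + 20*k + 21)/(6*k**2 + 8*k + 7).
A = 1, B = 1, C = k**2 + 4*k/3 + 7/6.
Solve (1)·f(k+1) − (1)·f(k) = k**2 + 4*k/3 + 7/6.
From deg A=0, deg B=0, deg C=2: d=3.
Solving with deg f ≤ 3: f(k) = k*(2*k**2 + k + 4)/6.
R(k) = B(k−1)·f(k)/C(k) = k*(2*k**2 + k + 4)/(6*k**2 + 8*k + 7); s_k = R·t_k = k*(-2*k**2 - k - 4).
s_(k+1) − s_k = -6*k**2 - 8*k - 7 = t_k.
Telescope: S(n) = s_(n+1) − s_(1) = -2*n**3 - 7*n**2 - 12*n - 7 − (-7) = n*(-2*n**2 - 7*n - 12).

S(n) = n \left(- 2 n^{2} - 7 n - 12\right)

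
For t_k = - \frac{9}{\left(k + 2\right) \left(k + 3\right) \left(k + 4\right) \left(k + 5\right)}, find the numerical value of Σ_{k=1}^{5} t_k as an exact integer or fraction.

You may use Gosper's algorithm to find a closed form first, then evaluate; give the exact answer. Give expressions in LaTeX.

Σ = -11/240

Ratio r(k) = (k + 2)/(k + 6).
Normal form (A,B,C) = (k + 2, k + 6, 1).
f must satisfy (k + 2)·f(k+1) − (k + 5)·f(k) = 1.
Degrees (1,1,0) ⇒ d ≤ 3.
Coefficient equations give f(k) = k*(k**2 + 9*k + 26)/72.
So s_k = (B(k−1)f/C)·t_k = (k*(k + 5)*(k**2 + 9*k + 26)/72)·t_k = k*(-k**2 - 9*k - 26)/(8*(k + 2)*(k + 3)*(k + 4)).
Verify: -9/(k**4 + 14*k**3 + 71*k**2 + 154*k + 120) matches t_k.
Telescoping: Σ = s_(6) − s_(1) = -29/240 − (-3/40) = -11/240.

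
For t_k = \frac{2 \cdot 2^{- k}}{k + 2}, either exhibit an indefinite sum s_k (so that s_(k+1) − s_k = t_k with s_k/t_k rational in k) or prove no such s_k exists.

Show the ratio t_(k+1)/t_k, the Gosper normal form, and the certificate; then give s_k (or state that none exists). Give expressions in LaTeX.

The ratio is (k + 2)/(2*(k + 3)).
So A=k/2 + 1 and B=k + 3, with C=1.
Need (k/2 + 1)·f(k+1) − (k + 2)·f(k) = 1.
Bound: deg f ≤ -1.
Bound -1 < 0, so the key equation has no polynomial solution.

none (Gosper's algorithm certifies no s_k)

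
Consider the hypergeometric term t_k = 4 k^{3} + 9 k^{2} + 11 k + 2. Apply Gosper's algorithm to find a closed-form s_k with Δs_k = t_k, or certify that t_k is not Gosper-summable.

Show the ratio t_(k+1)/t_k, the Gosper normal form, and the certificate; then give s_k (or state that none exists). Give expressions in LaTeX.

s_k = k \left(k^{3} + k^{2} + 2 k - 2\right)

r(k) = (4*k**3 + 21*k**2 + 41*k + 26)/(4*k**3 + 9*k**2 + 11*k + 2) after simplifying.
So A=1 and B=1, with C=k**3 + 9*k**2/4 + 11*k/4 + 1/2.
Set up (1)·f(k+1) − (1)·f(k) − (k**3 + 9*k**2/4 + 11*k/4 + 1/2) = 0.
Bound: deg f ≤ 4.
Coefficient equations give f(k) = k*(k**3 + k**2 + 2*k - 2)/4.
Then R = B(k−1)f/C = k*(k**3 + k**2 + 2*k - 2)/(4*k**3 + 9*k**2 + 11*k + 2), so s_k = R(k)·t_k = k*(k**3 + k**2 + 2*k - 2).
Δs = 4*k**3 + 9*k**2 + 11*k + 2, as required.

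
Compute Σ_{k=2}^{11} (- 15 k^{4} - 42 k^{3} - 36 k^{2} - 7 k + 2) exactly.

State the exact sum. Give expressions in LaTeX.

t_(k+1)/t_k = (15*k**4 + 102*k**3 + 252*k**2 + 265*k + 98)/(15*k**4 + 42*k**3 + 36*k**2 + 7*k - 2).
Take A(k)=1, B(k)=1, C(k)=k**4 + 14*k**3/5 + 12*k**2/5 + 7*k/15 - 2/15.
Need (1)·f(k+1) − (1)·f(k) = k**4 + 14*k**3/5 + 12*k**2/5 + 7*k/15 - 2/15.
deg f ≤ 5 (via 0,0,4).
Solve for f: f(k) = k**2*(k + 1)*(3*k**2 - 4)/15 (degree 5 ≤ 5).
Certificate R = B(k−1)f/C = k**2*(3*k**2 - 4)/(15*k**3 + 27*k**2 + 9*k - 2) gives s_k = k**2*(-3*k**3 - 3*k**2 + 4*k + 4).
Δs = -15*k**4 - 42*k**3 - 36*k**2 - 7*k + 2, as required.
Evaluate s at k=12 and k=2: -801216 and -96; difference -801120.

Σ = -801120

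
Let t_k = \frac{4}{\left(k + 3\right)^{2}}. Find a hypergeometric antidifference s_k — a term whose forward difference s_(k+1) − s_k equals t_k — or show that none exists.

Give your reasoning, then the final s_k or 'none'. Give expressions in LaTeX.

no hypergeometric antidifference exists

Ratio r(k) = (k + 3)**2/(k + 4)**2.
Factor: A=k**2 + 6*k + 9; B=k**2 + 8*k + 16; C=1.
Set up (k**2 + 6*k + 9)·f(k+1) − (k**2 + 6*k + 9)·f(k) − (1) = 0.
d = 0 from the (2,2,0) case.
Generic f = c0 gives residual -1; -1 = 0 cannot hold, so t_k is not Gosper-summable.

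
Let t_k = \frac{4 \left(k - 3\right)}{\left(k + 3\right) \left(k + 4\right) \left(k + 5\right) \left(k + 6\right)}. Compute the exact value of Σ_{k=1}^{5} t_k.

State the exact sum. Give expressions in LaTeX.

r(k) = (k - 2)*(k + 3)/((k - 3)*(k + 7)) after simplifying.
So A=k + 3 and B=k + 7, with C=k - 3.
Key eq: (k + 3)·f(k+1) = (k + 6)·f(k) + (k - 3).
deg f ≤ 3 (via 1,1,1).
Solving with deg f ≤ 3: f(k) = -k*(k**2 + 12*k + 107)/120.
So s_k = (B(k−1)f/C)·t_k = (-k*(k + 6)*(k**2 + 12*k + 107)/(120*(k - 3)))·t_k = k*(-k**2 - 12*k - 107)/(30*(k + 3)*(k + 4)*(k + 5)).
Verify: 4*(k - 3)/(k**4 + 18*k**3 + 119*k**2 + 342*k + 360) matches t_k.
Sum = s_(6) − s_(1); s_(6) = -43/990, s_(1) = -1/30 ⇒ -1/99.

Σ = -1/99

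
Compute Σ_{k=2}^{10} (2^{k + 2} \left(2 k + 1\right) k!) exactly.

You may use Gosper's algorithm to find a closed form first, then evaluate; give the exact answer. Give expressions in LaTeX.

Ratio r(k) = 2*(k + 1)*(2*k + 3)/(2*k + 1).
Take A(k)=2*k + 2, B(k)=1, C(k)=k + 1/2.
Need (2*k + 2)·f(k+1) − (1)·f(k) = k + 1/2.
d = 0 from the (1,0,1) case.
Solving with deg f ≤ 0: f(k) = 1/2.
Certificate R = B(k−1)f/C = 1/(2*k + 1) gives s_k = 2**(k + 2)*factorial(k).
s_(k+1) − s_k = 2**(k + 2)*(2*k + 1)*factorial(k) = t_k.
Sum = s_(11) − s_(2); s_(11) = 326998425600, s_(2) = 32 ⇒ 326998425568.

Σ = 326998425568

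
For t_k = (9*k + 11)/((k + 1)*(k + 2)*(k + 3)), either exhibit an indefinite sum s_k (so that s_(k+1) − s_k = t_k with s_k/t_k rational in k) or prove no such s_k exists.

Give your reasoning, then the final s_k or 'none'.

s_k = k*(5*k + 6)/((k + 1)*(k + 2))

Compute t_(k+1)/t_k: get (k + 1)*(9*k + 20)/((k + 4)*(9*k + 11)).
Normal form (A,B,C) = (k + 1, k + 4, k + 11/9).
Set up (k + 1)·f(k+1) − (k + 3)·f(k) − (k + 11/9) = 0.
d = 2 from the (1,1,1) case.
Coefficient equations give f(k) = k*(5*k + 6)/9.
R(k) = B(k−1)·f(k)/C(k) = k*(k + 3)*(5*k + 6)/(9*k + 11); s_k = R·t_k = k*(5*k + 6)/((k + 1)*(k + 2)).
Check: Δs_k = (9*k + 11)/(k**3 + 6*k**2 + 11*k + 6). ✓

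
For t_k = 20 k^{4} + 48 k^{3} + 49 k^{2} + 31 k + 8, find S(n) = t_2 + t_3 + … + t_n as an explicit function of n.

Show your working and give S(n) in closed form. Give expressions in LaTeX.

S(n) = 4 n^{5} + 22 n^{4} + 47 n^{3} + 52 n^{2} + 31 n - 156

The ratio is (20*k**4 + 128*k**3 + 313*k**2 + 353*k + 156)/(20*k**4 + 48*k**3 + 49*k**2 + 31*k + 8).
A = 1, B = 1, C = k**4 + 12*k**3/5 + 49*k**2/20 + 31*k/20 + 2/5.
Need (1)·f(k+1) − (1)·f(k) = k**4 + 12*k**3/5 + 49*k**2/20 + 31*k/20 + 2/5.
Bound: deg f ≤ 5.
Solve for f: f(k) = k**2*(4*k**3 + 2*k**2 - k + 3)/20 (degree 5 ≤ 5).
Get s_k = R·t_k = k**2*(4*k**3 + 2*k**2 - k + 3) with R(k) = B(k−1)f(k)/C(k) = k**2*(4*k**3 + 2*k**2 - k + 3)/((2*k + 1)*(10*k**3 + 19*k**2 + 15*k + 8)).
Verify: 20*k**4 + 48*k**3 + 49*k**2 + 31*k + 8 matches t_k.
Evaluate: s_(n+1) = 4*n**5 + 22*n**4 + 47*n**3 + 52*n**2 + 31*n + 8; subtract s_(2) = 164 ⇒ S(n) = 4*n**5 + 22*n**4 + 47*n**3 + 52*n**2 + 31*n - 156.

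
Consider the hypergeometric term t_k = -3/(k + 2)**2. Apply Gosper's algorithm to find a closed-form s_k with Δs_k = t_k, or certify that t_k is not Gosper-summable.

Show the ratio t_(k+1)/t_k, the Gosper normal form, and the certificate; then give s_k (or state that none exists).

none (Gosper's algorithm certifies no s_k)

t_(k+1)/t_k = (k + 2)**2/(k + 3)**2.
Normal form (A,B,C) = (k**2 + 4*k + 4, k**2 + 6*k + 9, 1).
f must satisfy (k**2 + 4*k + 4)·f(k+1) − (k**2 + 4*k + 4)·f(k) = 1.
deg f ≤ 0 (via 2,2,0).
Put f(k) = c0: A·f(k+1) − B(k−1)·f(k) − C = -1; need -1 = 0 — inconsistent ⇒ no f, not summable.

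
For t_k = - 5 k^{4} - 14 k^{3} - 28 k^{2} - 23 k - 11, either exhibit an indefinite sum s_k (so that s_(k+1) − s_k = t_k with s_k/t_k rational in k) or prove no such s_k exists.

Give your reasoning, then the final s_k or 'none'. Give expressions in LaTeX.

s_k = k \left(- k^{4} - k^{3} - 4 k^{2} - k - 4\right)

Ratio r(k) = (5*k**4 + 34*k**3 + 100*k**2 + 141*k + 81)/(5*k**4 + 14*k**3 + 28*k**2 + 23*k + 11).
A = 1, B = 1, C = k**4 + 14*k**3/5 + 28*k**2/5 + 23*k/5 + 11/5.
f must satisfy (1)·f(k+1) − (1)·f(k) = k**4 + 14*k**3/5 + 28*k**2/5 + 23*k/5 + 11/5.
Degrees (0,0,4) ⇒ d ≤ 5.
Solving with deg f ≤ 5: f(k) = k*(k**4 + k**3 + 4*k**2 + k + 4)/5.
Certificate R = B(k−1)f/C = k*(k**4 + k**3 + 4*k**2 + k + 4)/(5*k**4 + 14*k**3 + 28*k**2 + 23*k + 11) gives s_k = k*(-k**4 - k**3 - 4*k**2 - k - 4).
Δs = -5*k**4 - 14*k**3 - 28*k**2 - 23*k - 11, as required.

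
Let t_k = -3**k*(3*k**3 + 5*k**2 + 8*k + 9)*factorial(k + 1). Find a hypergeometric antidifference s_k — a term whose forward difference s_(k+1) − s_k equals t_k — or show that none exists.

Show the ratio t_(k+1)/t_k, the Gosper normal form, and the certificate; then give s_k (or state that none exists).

Ratio r(k) = 3*(3*k**4 + 20*k**3 + 55*k**2 + 79*k + 50)/(3*k**3 + 5*k**2 + 8*k + 9).
Factor: A=3*k + 6; B=1; C=k**3 + 5*k**2/3 + 8*k/3 + 3.
f must satisfy (3*k + 6)·f(k+1) − (1)·f(k) = k**3 + 5*k**2/3 + 8*k/3 + 3.
Bound: deg f ≤ 2.
Solving with deg f ≤ 2: f(k) = (k**2 - 2*k + 3)/3.
So s_k = (B(k−1)f/C)·t_k = ((k**2 - 2*k + 3)/(3*k**3 + 5*k**2 + 8*k + 9))·t_k = -3**k*(k**2 - 2*k + 3)*factorial(k + 1).
Check: Δs_k = -3**k*(3*k**3 + 5*k**2 + 8*k + 9)*factorial(k + 1). ✓

s_k = -3**k*(k**2 - 2*k + 3)*factorial(k + 1)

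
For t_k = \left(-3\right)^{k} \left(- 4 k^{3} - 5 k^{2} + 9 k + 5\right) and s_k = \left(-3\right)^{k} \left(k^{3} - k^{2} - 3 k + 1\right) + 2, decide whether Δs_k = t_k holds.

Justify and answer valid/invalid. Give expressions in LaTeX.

Valid: the claim telescopes to t_k.

s_(k+1) = (-3)**(k + 1)*(-3*k + (k + 1)**3 - (k + 1)**2 - 2) + 2
s_(k+1) − s_k = (-3)**k*(-4*k**3 - 5*k**2 + 9*k + 5)
(s_(k+1) − s_k) − t_k = 0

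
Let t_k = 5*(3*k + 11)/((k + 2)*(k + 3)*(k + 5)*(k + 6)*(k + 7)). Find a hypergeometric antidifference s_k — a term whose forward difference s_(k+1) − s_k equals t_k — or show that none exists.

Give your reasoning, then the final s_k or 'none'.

s_k = k*(k**2 + 13*k + 52)/(12*(k**3 + 13*k**2 + 52*k + 60))

r(k) = (k + 2)*(k + 5)*(3*k + 14)/((k + 4)*(k + 8)*(3*k + 11)) after simplifying.
Factor: A=k + 2; B=k + 8; C=k**2 + 23*k/3 + 44/3.
f must satisfy (k + 2)·f(k+1) − (k + 7)·f(k) = k**2 + 23*k/3 + 44/3.
deg f ≤ 5 (via 1,1,2).
Solve for f: f(k) = k*(k + 3)*(k + 4)*(k**2 + 13*k + 52)/180 (degree 5 ≤ 5).
R(k) = B(k−1)·f(k)/C(k) = k*(k + 3)*(k + 7)*(k**2 + 13*k + 52)/(60*(3*k + 11)); s_k = R·t_k = k*(k**2 + 13*k + 52)/(12*(k**3 + 13*k**2 + 52*k + 60)).
Δs = 5*(3*k + 11)/(k**5 + 23*k**4 + 203*k**3 + 853*k**2 + 1692*k + 1260), as required.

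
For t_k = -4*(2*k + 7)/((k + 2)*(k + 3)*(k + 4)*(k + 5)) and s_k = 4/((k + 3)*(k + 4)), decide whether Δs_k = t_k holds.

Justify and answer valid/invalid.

Invalid: residual 12/(k**4 + 14*k**3 + 71*k**2 + 154*k + 120) ≠ 0.

s_(k+1) = 4/((k + 4)*(k + 5))
s_(k+1) − s_k = -8/(k**3 + 12*k**2 + 47*k + 60)
(s_(k+1) − s_k) − t_k = 12/(k**4 + 14*k**3 + 71*k**2 + 154*k + 120)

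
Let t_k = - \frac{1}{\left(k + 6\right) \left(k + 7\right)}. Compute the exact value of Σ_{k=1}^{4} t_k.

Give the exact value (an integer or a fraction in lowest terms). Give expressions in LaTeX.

Σ = -4/77

r(k) = (k + 6)/(k + 8) after simplifying.
Factor: A=k + 6; B=k + 8; C=1.
Set up (k + 6)·f(k+1) − (k + 7)·f(k) − (1) = 0.
From deg A=1, deg B=1, deg C=0: d=1.
Match coefficients ⇒ f(k) = k/6.
So s_k = (B(k−1)f/C)·t_k = (k*(k + 7)/6)·t_k = -k/(6*k + 36).
Verify: -1/(k**2 + 13*k + 42) matches t_k.
Sum = s_(5) − s_(1); s_(5) = -5/66, s_(1) = -1/42 ⇒ -4/77.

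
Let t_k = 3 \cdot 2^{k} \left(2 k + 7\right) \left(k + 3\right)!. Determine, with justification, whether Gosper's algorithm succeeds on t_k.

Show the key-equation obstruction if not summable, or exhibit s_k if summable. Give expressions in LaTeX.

r(k) = 2*(k + 4)*(2*k + 9)/(2*k + 7) after simplifying.
Normal form (A,B,C) = (2*k + 8, 1, k + 7/2).
Set up (2*k + 8)·f(k+1) − (1)·f(k) − (k + 7/2) = 0.
Bound: deg f ≤ 0.
Coefficient equations give f(k) = 1/2.
Then R = B(k−1)f/C = 1/(2*k + 7), so s_k = R(k)·t_k = 3*2**k*factorial(k + 3).
Δs = 3*2**k*(2*k + 7)*factorial(k + 3), as required.

Yes. s_k = 3 \cdot 2^{k} \left(k + 3\right)!.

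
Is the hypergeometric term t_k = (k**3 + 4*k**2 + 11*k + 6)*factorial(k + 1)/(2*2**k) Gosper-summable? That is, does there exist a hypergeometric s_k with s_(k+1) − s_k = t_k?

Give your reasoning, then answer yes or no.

Yes. s_k = (k**2 + 2*k + 4)*factorial(k + 1)/2**k.

Ratio r(k) = (k**4 + 9*k**3 + 36*k**2 + 66*k + 44)/(2*(k**3 + 4*k**2 + 11*k + 6)).
A = k/2 + 1, B = 1, C = k**3 + 4*k**2 + 11*k + 6.
f must satisfy (k/2 + 1)·f(k+1) − (1)·f(k) = k**3 + 4*k**2 + 11*k + 6.
Degrees (1,0,3) ⇒ d ≤ 2.
A polynomial solution: f(k) = 2*(k**2 + 2*k + 4).
R(k) = B(k−1)·f(k)/C(k) = 2*(k**2 + 2*k + 4)/(k**3 + 4*k**2 + 11*k + 6); s_k = R·t_k = (k**2 + 2*k + 4)*factorial(k + 1)/2**k.
s_(k+1) − s_k = (k**3 + 4*k**2 + 11*k + 6)*factorial(k + 1)/(2*2**k) = t_k.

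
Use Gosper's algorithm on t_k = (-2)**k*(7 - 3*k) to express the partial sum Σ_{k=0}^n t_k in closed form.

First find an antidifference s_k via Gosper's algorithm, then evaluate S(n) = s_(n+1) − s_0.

S(n) = (-2)**(n + 1)*n + (-2)**(n + 2) + 3

r(k) = 2*(4 - 3*k)/(3*k - 7) after simplifying.
Normal form (A,B,C) = (-2, 1, k - 7/3).
Key eq: (-2)·f(k+1) = (1)·f(k) + (k - 7/3).
d = 1 from the (0,0,1) case.
Match coefficients ⇒ f(k) = -(k - 3)/3.
R(k) = B(k−1)·f(k)/C(k) = -(k - 3)/(3*k - 7); s_k = R·t_k = (-2)**k*(k - 3).
Δs = (-2)**k*(7 - 3*k), as required.
Evaluate: s_(n+1) = (-2)**(n + 1)*(n - 2); subtract s_(0) = -3 ⇒ S(n) = (-2)**(n + 1)*n + (-2)**(n + 2) + 3.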